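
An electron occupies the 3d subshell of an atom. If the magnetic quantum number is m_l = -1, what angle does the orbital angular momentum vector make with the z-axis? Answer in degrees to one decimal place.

θ ≈ 114.1°

The 3d subshell has l = 2.
|L|² = l(l+1)ℏ² = 6ℏ², so |L| = √6 ℏ.
L_z = m_l ℏ = −1ℏ.
cos θ = L_z/|L| = -1/√6, so θ ≈ 114.1°.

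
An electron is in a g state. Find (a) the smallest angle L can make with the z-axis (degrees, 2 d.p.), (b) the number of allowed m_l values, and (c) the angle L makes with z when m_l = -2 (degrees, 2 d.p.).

G corresponds to l = 4.
cos θ_min = 4/√20, so θ_min ≈ 26.57°.
There are 2l+1 = 9 values of m_l.
For m_l = -2: cos θ = -2/√20, θ ≈ 116.57°.

θ_min ≈ 26.57°; 9 values; θ(m_l=-2) ≈ 116.57°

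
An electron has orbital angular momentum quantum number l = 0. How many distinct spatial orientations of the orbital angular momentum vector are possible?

1

The number of m_l values is 2l + 1 = 2·0 + 1 = 1.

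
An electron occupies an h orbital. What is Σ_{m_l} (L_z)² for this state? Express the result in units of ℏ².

Σ(L_z)² = 110 ℏ²

An h state has l = 5.
m_l runs from −5 to 5, i.e. {-5, -4, -3, -2, -1, 0, 1, 2, 3, 4, 5}.
Summing m² from −5 to 5: Σ m_l² = 110.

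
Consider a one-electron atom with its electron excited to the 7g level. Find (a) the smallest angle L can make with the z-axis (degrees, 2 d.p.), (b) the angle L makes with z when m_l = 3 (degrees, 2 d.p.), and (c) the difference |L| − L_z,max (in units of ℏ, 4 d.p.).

The 7g level has l = 4.
cos θ_min = 4/√20, so θ_min ≈ 26.57°.
For m_l = 3: cos θ = 3/√20, θ ≈ 47.87°.
|L| − L_z,max = (2√5 − 4)ℏ ≈ 0.4721ℏ.

θ_min ≈ 26.57°; θ(m_l=3) ≈ 47.87°; |L|−L_z,max ≈ 0.4721ℏ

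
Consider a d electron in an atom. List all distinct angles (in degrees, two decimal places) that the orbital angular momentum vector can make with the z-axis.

The letter d corresponds to l = 2.
|L| = ℏ√(l(l+1)) = √6 ℏ.
cos θ = m_l/√6 for each m_l ∈ {-2, -1, 0, 1, 2}.

θ ∈ {35.26°, 65.91°, 90.00°, 114.09°, 144.74°}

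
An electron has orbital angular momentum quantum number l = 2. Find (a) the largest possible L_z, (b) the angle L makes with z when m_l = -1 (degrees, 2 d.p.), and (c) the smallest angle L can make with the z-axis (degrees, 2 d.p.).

L_z,max = 2ℏ; θ(m_l=-1) ≈ 114.09°; θ_min ≈ 35.26°

L_z,max = lℏ = 2ℏ.
For m_l = -1: cos θ = -1/√6, θ ≈ 114.09°.
cos θ_min = 2/√6, so θ_min ≈ 35.26°.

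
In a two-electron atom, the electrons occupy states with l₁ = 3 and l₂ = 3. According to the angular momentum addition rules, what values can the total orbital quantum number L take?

Angular momentum addition gives L = |l₁ − l₂|, …, l₁ + l₂.
L ∈ {0, 1, 2, 3, 4, 5, 6}.

L = 0, 1, 2, 3, 4, 5, 6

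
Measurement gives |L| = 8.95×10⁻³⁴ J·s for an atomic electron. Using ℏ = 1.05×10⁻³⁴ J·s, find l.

l = 8

Dividing by ℏ: |L|/ℏ ≈ 8.524.
l(l+1) ≈ 8.524² ≈ 72.66, so l = 8.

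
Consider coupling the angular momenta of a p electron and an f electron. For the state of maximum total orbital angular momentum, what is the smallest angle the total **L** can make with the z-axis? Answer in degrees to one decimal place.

θ_min ≈ 26.6°

Angular momentum addition gives L = |l₁ − l₂|, …, l₁ + l₂.
So L can be 2, 3, 4.
The maximum is L = 4, with |L_tot| = ℏ√(4·5) = 2√5 ℏ.
The minimum angle with z is arccos(4/√20) ≈ 26.6°.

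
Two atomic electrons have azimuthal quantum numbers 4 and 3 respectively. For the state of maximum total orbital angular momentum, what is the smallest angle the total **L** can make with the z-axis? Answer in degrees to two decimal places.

L runs from |4 − 3| = 1 to 4 + 3 = 7.
L ∈ {1, 2, 3, 4, 5, 6, 7}.
The maximum is L = 7, with |L_tot| = ℏ√(7·8) = 2√14 ℏ.
The minimum angle with z is arccos(7/√56) ≈ 20.70°.

θ_min ≈ 20.70°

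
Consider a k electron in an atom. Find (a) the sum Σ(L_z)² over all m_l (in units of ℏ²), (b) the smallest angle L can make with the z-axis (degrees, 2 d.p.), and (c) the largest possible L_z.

For a k orbital, l = 7.
Σ m_l² = 280, so Σ(L_z)² = 280 ℏ².
cos θ_min = 7/√56, so θ_min ≈ 20.70°.
L_z,max = lℏ = 7ℏ.

Σ(L_z)² = 280 ℏ²; θ_min ≈ 20.70°; L_z,max = 7ℏ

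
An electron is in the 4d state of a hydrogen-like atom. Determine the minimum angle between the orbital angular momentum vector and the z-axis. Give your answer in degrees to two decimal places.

4d means n = 4, l = 2.
|L|² = l(l+1)ℏ² = 6ℏ², so |L| = √6 ℏ.
The smallest angle corresponds to the largest L_z, i.e. m_l = l = 2, giving L_z = 2ℏ.
cos θ_min = 2/√6, so θ_min ≈ 35.26°.

θ_min ≈ 35.26°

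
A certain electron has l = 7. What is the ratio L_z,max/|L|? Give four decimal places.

|L| = 2√14 ℏ ≈ 7.4833ℏ, while L_z,max = lℏ = 7ℏ.
L_z,max/|L| = 7/√56 = 0.9354.

L_z,max/|L| = 0.9354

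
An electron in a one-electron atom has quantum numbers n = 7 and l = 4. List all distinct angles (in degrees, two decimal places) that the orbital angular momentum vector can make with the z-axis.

|L|² = l(l+1)ℏ² = 20ℏ², so |L| = 2√5 ℏ.
cos θ = m_l/√20 for each m_l ∈ {-4, -3, -2, -1, 0, 1, 2, 3, 4}.

θ ∈ {26.57°, 47.87°, 63.43°, 77.08°, 90.00°, 102.92°, 116.57°, 132.13°, 153.43°}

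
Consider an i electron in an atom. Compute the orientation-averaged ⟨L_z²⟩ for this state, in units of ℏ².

⟨L_z²⟩ = 14 ℏ²

The letter i corresponds to l = 6.
m_l ∈ {-6, -5, -4, -3, -2, -1, 0, 1, 2, 3, 4, 5, 6}.
Average of L_z² over 13 states: 182/13 ℏ² = 14 ℏ².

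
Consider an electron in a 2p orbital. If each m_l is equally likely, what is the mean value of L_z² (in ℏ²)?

⟨L_z²⟩ = 0.6667 ℏ²

The 2p subshell has l = 1.
m_l ∈ {-1, 0, 1}.
⟨L_z²⟩ = ℏ²·l(l+1)/3 = 0.6667ℏ².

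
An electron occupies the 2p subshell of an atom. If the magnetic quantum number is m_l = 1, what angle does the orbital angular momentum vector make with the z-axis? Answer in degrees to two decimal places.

For 2p, l = 1.
|L| = ℏ√(l(l+1)) = √2 ℏ.
L_z = m_l ℏ = 1ℏ.
cos θ = L_z/|L| = 1/√2, so θ ≈ 45.00°.

θ ≈ 45.00°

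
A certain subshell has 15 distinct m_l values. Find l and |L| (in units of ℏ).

Since there are 2l+1 = 15 values of m_l, l = 7.
|L| = ℏ√(l(l+1)) = ℏ√(7·8) = 2√14 ℏ.

l = 7, |L| = 2√14 ℏ ≈ 7.483ℏ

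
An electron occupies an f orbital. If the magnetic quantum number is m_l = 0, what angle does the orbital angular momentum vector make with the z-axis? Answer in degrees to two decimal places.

F corresponds to l = 3.
|L| = ℏ√(l(l+1)) = 2√3 ℏ.
L_z = m_l ℏ = 0ℏ.
cos θ = L_z/|L| = 0/√12, so θ ≈ 90.00°.

θ ≈ 90.00°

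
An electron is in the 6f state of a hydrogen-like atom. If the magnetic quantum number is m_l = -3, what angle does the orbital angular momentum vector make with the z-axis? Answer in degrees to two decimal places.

For 6f, l = 3.
|L|² = l(l+1)ℏ² = 12ℏ², so |L| = 2√3 ℏ.
L_z = m_l ℏ = −3ℏ.
cos θ = L_z/|L| = -3/√12, so θ ≈ 150.00°.

θ ≈ 150.00°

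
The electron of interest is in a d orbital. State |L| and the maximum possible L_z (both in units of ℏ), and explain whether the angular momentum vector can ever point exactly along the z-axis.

A d state has l = 2.
|L| = √6 ℏ ≈ 2.4495ℏ, while L_z,max = lℏ = 2ℏ.
Since |L| > L_z,max, the vector can never point exactly along z; the closest it comes is θ_min = arccos(2/√6) ≈ 35.3°.

No: L_z,max = 2ℏ < |L| = √6 ℏ ≈ 2.449ℏ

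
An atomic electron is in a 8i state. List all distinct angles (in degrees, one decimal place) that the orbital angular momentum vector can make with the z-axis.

θ ∈ {22.2°, 39.5°, 51.9°, 62.4°, 72.0°, 81.1°, 90.0°, 98.9°, 108.0°, 117.6°, 128.1°, 140.5°, 157.8°}

8i means n = 8, l = 6.
|L| = √(l(l+1)) ℏ = √42 ℏ.
cos θ = m_l/√42 for each m_l ∈ {-6, -5, -4, -3, -2, -1, 0, 1, 2, 3, 4, 5, 6}.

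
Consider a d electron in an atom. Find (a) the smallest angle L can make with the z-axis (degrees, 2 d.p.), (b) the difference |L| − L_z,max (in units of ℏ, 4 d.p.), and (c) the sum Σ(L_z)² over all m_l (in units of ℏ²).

θ_min ≈ 35.26°; |L|−L_z,max ≈ 0.4495ℏ; Σ(L_z)² = 10 ℏ²

A d state has l = 2.
cos θ_min = 2/√6, so θ_min ≈ 35.26°.
|L| − L_z,max = (√6 − 2)ℏ ≈ 0.4495ℏ.
Σ m_l² = 10, so Σ(L_z)² = 10 ℏ².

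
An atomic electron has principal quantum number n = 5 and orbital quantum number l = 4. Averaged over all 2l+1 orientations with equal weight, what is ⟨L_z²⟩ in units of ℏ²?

⟨L_z²⟩ = 6.667 ℏ²

The allowed m_l values are -4, -3, -2, -1, 0, 1, 2, 3, 4.
⟨L_z²⟩ = ℏ²·l(l+1)/3 = 6.667ℏ².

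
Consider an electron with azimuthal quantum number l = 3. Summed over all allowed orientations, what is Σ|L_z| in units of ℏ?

Σ|L_z| = 12 ℏ

m_l runs from −3 to 3, i.e. {-3, -2, -1, 0, 1, 2, 3}.
Σ|m_l| = 2·3(3+1)/2 = 12.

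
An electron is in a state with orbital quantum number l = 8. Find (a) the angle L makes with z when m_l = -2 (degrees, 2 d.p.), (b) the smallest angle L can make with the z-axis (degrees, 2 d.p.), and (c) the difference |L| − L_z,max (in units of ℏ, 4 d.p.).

θ(m_l=-2) ≈ 103.63°; θ_min ≈ 19.47°; |L|−L_z,max ≈ 0.4853ℏ

For m_l = -2: cos θ = -2/√72, θ ≈ 103.63°.
cos θ_min = 8/√72, so θ_min ≈ 19.47°.
|L| − L_z,max = (6√2 − 8)ℏ ≈ 0.4853ℏ.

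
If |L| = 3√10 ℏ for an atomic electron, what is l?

(|L|/ℏ)² = l(l+1) = 90.
l² + l − 90 = 0 ⇒ l = 9.

l = 9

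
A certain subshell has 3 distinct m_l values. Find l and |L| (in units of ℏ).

l = 1, |L| = √2 ℏ ≈ 1.414ℏ

Since there are 2l+1 = 3 values of m_l, l = 1.
Then |L| = √(l(l+1)) ℏ = √2 ℏ.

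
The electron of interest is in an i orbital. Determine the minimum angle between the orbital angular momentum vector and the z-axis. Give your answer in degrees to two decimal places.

θ_min ≈ 22.21°

An i state has l = 6.
|L| = ℏ√(l(l+1)) = √42 ℏ.
The smallest angle corresponds to the largest L_z, i.e. m_l = l = 6, giving L_z = 6ℏ.
cos θ_min = 6/√42, so θ_min ≈ 22.21°.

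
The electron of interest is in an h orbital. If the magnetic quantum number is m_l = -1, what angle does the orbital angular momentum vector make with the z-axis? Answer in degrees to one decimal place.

H corresponds to l = 5.
|L|² = l(l+1)ℏ² = 30ℏ², so |L| = √30 ℏ.
L_z = m_l ℏ = −1ℏ.
cos θ = L_z/|L| = -1/√30, so θ ≈ 100.5°.

θ ≈ 100.5°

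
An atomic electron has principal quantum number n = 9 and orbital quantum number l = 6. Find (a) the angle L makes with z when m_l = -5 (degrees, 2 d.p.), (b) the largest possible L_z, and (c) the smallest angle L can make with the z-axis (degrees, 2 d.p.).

θ(m_l=-5) ≈ 140.49°; L_z,max = 6ℏ; θ_min ≈ 22.21°

For m_l = -5: cos θ = -5/√42, θ ≈ 140.49°.
L_z,max = lℏ = 6ℏ.
cos θ_min = 6/√42, so θ_min ≈ 22.21°.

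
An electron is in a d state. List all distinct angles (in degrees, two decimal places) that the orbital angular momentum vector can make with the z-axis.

A d state has l = 2.
|L| = ℏ√(l(l+1)) = √6 ℏ.
cos θ = m_l/√6 for each m_l ∈ {-2, -1, 0, 1, 2}.

θ ∈ {35.26°, 65.91°, 90.00°, 114.09°, 144.74°}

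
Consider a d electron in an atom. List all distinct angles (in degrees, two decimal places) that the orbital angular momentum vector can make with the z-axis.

θ ∈ {35.26°, 65.91°, 90.00°, 114.09°, 144.74°}

A d state has l = 2.
|L| = ℏ√(l(l+1)) = √6 ℏ.
cos θ = m_l/√6 for each m_l ∈ {-2, -1, 0, 1, 2}.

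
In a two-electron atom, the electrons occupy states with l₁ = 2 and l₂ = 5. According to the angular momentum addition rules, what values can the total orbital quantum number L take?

The total orbital quantum number L ranges from |l₁ − l₂| to l₁ + l₂ in integer steps.
L ∈ {3, 4, 5, 6, 7}.

L = 3, 4, 5, 6, 7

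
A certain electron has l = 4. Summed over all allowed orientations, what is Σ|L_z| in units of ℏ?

Σ|L_z| = 20 ℏ

The allowed m_l values are -4, -3, -2, -1, 0, 1, 2, 3, 4.
Σ|m_l| = l(l+1) = 20.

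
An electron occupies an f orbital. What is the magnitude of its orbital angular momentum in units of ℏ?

|L| = 2√3 ℏ ≈ 3.464ℏ

An f state has l = 3.
|L| = ℏ√(l(l+1)) = ℏ√(3·4) = 2√3 ℏ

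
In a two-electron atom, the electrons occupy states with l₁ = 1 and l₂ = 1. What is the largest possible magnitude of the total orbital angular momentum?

|L_tot|_max = √6 ℏ ≈ 2.449ℏ

Angular momentum addition gives L = |l₁ − l₂|, …, l₁ + l₂.
Allowed values: L = 0, 1, 2.
The largest magnitude corresponds to L = 2: |L_tot| = ℏ√(2·3) = √6 ℏ.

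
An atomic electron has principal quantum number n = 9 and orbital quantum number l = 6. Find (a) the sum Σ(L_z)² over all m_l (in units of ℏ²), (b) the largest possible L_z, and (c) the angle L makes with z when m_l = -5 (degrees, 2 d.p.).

Σ(L_z)² = 182 ℏ²; L_z,max = 6ℏ; θ(m_l=-5) ≈ 140.49°

Σ m_l² = 182, so Σ(L_z)² = 182 ℏ².
L_z,max = lℏ = 6ℏ.
For m_l = -5: cos θ = -5/√42, θ ≈ 140.49°.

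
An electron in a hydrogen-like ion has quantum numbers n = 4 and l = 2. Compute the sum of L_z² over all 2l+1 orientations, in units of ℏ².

m_l ∈ {-2, -1, 0, 1, 2}.
Σ m_l² = l(l+1)(2l+1)/3 = 2·3·5/3 = 10.

Σ(L_z)² = 10 ℏ²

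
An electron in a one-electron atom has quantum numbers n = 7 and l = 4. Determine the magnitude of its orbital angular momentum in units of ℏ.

|L| = 2√5 ℏ ≈ 4.472ℏ

|L| = ℏ√(l(l+1)) = ℏ√(4·5) = 2√5 ℏ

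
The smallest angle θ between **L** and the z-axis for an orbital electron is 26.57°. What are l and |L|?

l = 4, |L| = 2√5 ℏ ≈ 4.472ℏ

cos²θ_min = l/(l+1) = 0.7999.
Solving: l = 4.
Then |L| = ℏ√(4·5) = 2√5 ℏ.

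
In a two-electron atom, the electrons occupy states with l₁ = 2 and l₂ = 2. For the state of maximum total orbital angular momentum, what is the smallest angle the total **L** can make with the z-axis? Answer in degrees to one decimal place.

θ_min ≈ 26.6°

L runs from |2 − 2| = 0 to 2 + 2 = 4.
Allowed values: L = 0, 1, 2, 3, 4.
The maximum is L = 4, with |L_tot| = ℏ√(4·5) = 2√5 ℏ.
The minimum angle with z is arccos(4/√20) ≈ 26.6°.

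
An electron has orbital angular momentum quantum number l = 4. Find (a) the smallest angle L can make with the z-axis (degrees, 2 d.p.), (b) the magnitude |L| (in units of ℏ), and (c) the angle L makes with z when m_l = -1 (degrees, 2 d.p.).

θ_min ≈ 26.57°; |L| = 2√5 ℏ ≈ 4.472ℏ; θ(m_l=-1) ≈ 102.92°

cos θ_min = 4/√20, so θ_min ≈ 26.57°.
|L| = ℏ√(4·5) = 2√5 ℏ ≈ 4.472ℏ.
For m_l = -1: cos θ = -1/√20, θ ≈ 102.92°.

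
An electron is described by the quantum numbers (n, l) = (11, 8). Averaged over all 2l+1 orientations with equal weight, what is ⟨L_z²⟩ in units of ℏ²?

⟨L_z²⟩ = 24 ℏ²

m_l runs from −8 to 8, i.e. {-8, -7, -6, -5, -4, -3, -2, -1, 0, 1, 2, 3, 4, 5, 6, 7, 8}.
⟨L_z²⟩ = ℏ²·l(l+1)/3 = 24ℏ².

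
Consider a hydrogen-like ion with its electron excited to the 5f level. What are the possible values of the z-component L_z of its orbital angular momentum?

The 5f level has l = 3.
L_z = m_l ℏ with m_l ranging from −l to +l in integer steps.
For l = 3: m_l ∈ {-3, -2, -1, 0, 1, 2, 3}.

L_z ∈ {−3ℏ, −2ℏ, −ℏ, 0, ℏ, 2ℏ, 3ℏ}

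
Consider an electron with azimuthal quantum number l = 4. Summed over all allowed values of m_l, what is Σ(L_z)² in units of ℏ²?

m_l ∈ {-4, -3, -2, -1, 0, 1, 2, 3, 4}.
Σ m_l² = l(l+1)(2l+1)/3 = 4·5·9/3 = 60.

Σ(L_z)² = 60 ℏ²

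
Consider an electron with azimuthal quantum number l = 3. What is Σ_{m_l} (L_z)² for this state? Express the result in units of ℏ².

Σ(L_z)² = 28 ℏ²

m_l runs from −3 to 3, i.e. {-3, -2, -1, 0, 1, 2, 3}.
Summing m² from −3 to 3: Σ m_l² = 28.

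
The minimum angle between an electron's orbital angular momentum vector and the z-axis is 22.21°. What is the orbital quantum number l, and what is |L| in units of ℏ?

l = 6, |L| = √42 ℏ ≈ 6.481ℏ

cos θ_min = l/√(l(l+1)) = √(l/(l+1)), so l/(l+1) = cos²(22.21°) = 0.8571.
Thus l = 0.8571/(1 − 0.8571) ≈ 6.
Then |L| = ℏ√(6·7) = √42 ℏ.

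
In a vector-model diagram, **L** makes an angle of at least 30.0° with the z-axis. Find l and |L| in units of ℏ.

At minimum angle, m_l = l, so cos θ = l/√(l(l+1)); cos²θ = l/(l+1) = 0.7500.
Solving: l = 3.
Then |L| = ℏ√(3·4) = 2√3 ℏ.

l = 3, |L| = 2√3 ℏ ≈ 3.464ℏ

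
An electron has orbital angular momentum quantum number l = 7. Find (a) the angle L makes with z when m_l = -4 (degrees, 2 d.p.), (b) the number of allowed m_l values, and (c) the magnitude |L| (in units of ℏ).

θ(m_l=-4) ≈ 122.31°; 15 values; |L| = 2√14 ℏ ≈ 7.483ℏ

For m_l = -4: cos θ = -4/√56, θ ≈ 122.31°.
There are 2l+1 = 15 values of m_l.
|L| = ℏ√(7·8) = 2√14 ℏ ≈ 7.483ℏ.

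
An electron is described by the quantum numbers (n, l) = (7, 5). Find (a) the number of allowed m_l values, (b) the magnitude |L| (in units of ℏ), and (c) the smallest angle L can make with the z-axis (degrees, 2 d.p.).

There are 2l+1 = 11 values of m_l.
|L| = ℏ√(5·6) = √30 ℏ ≈ 5.477ℏ.
cos θ_min = 5/√30, so θ_min ≈ 24.09°.

11 values; |L| = √30 ℏ ≈ 5.477ℏ; θ_min ≈ 24.09°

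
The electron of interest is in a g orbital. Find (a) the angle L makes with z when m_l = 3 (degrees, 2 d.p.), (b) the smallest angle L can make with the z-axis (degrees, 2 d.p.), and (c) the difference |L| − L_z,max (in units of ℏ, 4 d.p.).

G corresponds to l = 4.
For m_l = 3: cos θ = 3/√20, θ ≈ 47.87°.
cos θ_min = 4/√20, so θ_min ≈ 26.57°.
|L| − L_z,max = (2√5 − 4)ℏ ≈ 0.4721ℏ.

θ(m_l=3) ≈ 47.87°; θ_min ≈ 26.57°; |L|−L_z,max ≈ 0.4721ℏ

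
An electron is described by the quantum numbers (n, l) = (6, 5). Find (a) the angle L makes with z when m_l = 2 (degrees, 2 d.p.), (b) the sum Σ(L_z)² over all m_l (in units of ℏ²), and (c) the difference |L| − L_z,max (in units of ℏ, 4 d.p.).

θ(m_l=2) ≈ 68.58°; Σ(L_z)² = 110 ℏ²; |L|−L_z,max ≈ 0.4772ℏ

For m_l = 2: cos θ = 2/√30, θ ≈ 68.58°.
Σ m_l² = 110, so Σ(L_z)² = 110 ℏ².
|L| − L_z,max = (√30 − 5)ℏ ≈ 0.4772ℏ.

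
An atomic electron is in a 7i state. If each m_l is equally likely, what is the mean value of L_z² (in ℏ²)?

7i means n = 7, l = 6.
The allowed m_l values are -6, -5, -4, -3, -2, -1, 0, 1, 2, 3, 4, 5, 6.
Average of L_z² over 13 states: 182/13 ℏ² = 14 ℏ².

⟨L_z²⟩ = 14 ℏ²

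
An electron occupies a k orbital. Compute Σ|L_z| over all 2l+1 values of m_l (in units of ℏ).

For a k orbital, l = 7.
The allowed m_l values are -7, -6, -5, -4, -3, -2, -1, 0, 1, 2, 3, 4, 5, 6, 7.
Σ|m_l| = l(l+1) = 56.

Σ|L_z| = 56 ℏ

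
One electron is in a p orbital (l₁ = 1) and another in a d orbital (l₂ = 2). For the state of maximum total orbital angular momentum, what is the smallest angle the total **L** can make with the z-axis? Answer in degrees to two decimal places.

θ_min ≈ 30.00°

By the triangle rule, |l₁ − l₂| ≤ L ≤ l₁ + l₂.
L ∈ {1, 2, 3}.
The maximum is L = 3, with |L_tot| = ℏ√(3·4) = 2√3 ℏ.
The minimum angle with z is arccos(3/√12) ≈ 30.00°.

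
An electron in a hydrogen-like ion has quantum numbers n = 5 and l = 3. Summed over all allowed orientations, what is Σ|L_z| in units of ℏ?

m_l ∈ {-3, -2, -1, 0, 1, 2, 3}.
Σ|m_l| = l(l+1) = 12.

Σ|L_z| = 12 ℏ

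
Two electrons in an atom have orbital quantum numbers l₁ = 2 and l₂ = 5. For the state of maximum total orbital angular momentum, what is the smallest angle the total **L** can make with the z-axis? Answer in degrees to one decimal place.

θ_min ≈ 20.7°

Angular momentum addition gives L = |l₁ − l₂|, …, l₁ + l₂.
L ∈ {3, 4, 5, 6, 7}.
The maximum is L = 7, with |L_tot| = ℏ√(7·8) = 2√14 ℏ.
The minimum angle with z is arccos(7/√56) ≈ 20.7°.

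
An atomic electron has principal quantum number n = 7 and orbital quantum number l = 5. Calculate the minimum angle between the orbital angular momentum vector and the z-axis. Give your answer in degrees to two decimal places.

|L| = √(l(l+1)) ℏ = √30 ℏ.
The smallest angle corresponds to the largest L_z, i.e. m_l = l = 5, giving L_z = 5ℏ.
cos θ_min = 5/√30, so θ_min ≈ 24.09°.

θ_min ≈ 24.09°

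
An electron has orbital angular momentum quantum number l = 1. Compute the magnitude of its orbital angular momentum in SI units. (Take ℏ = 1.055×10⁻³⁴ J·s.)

|L| = 1.492×10⁻³⁴ J·s

|L| = ℏ√(l(l+1)) = ℏ√(1·2) = √2 ℏ
Numerically, |L| = 1.414 × (1.055×10⁻³⁴ J·s) = 1.492×10⁻³⁴ J·s.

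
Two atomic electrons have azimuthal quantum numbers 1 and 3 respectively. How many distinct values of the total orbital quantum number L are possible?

3

Angular momentum addition gives L = |l₁ − l₂|, …, l₁ + l₂.
Allowed values: L = 2, 3, 4.
That is 3 values.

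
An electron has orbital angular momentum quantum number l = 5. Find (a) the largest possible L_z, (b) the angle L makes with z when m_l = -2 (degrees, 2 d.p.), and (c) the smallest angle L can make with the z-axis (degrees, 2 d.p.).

L_z,max = lℏ = 5ℏ.
For m_l = -2: cos θ = -2/√30, θ ≈ 111.42°.
cos θ_min = 5/√30, so θ_min ≈ 24.09°.

L_z,max = 5ℏ; θ(m_l=-2) ≈ 111.42°; θ_min ≈ 24.09°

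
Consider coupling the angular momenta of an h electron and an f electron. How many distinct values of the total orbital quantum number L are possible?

Angular momentum addition gives L = |l₁ − l₂|, …, l₁ + l₂.
L ∈ {2, 3, 4, 5, 6, 7, 8}.
That is 7 values.

7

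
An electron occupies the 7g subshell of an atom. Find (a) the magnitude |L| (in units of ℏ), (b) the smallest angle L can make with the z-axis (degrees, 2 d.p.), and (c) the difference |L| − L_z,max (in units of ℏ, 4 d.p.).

For 7g, l = 4.
|L| = ℏ√(4·5) = 2√5 ℏ ≈ 4.472ℏ.
cos θ_min = 4/√20, so θ_min ≈ 26.57°.
|L| − L_z,max = (2√5 − 4)ℏ ≈ 0.4721ℏ.

|L| = 2√5 ℏ ≈ 4.472ℏ; θ_min ≈ 26.57°; |L|−L_z,max ≈ 0.4721ℏ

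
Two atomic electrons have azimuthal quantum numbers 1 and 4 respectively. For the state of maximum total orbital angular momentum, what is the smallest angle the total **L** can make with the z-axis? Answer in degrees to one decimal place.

L runs from |1 − 4| = 3 to 1 + 4 = 5.
Allowed values: L = 3, 4, 5.
The maximum is L = 5, with |L_tot| = ℏ√(5·6) = √30 ℏ.
The minimum angle with z is arccos(5/√30) ≈ 24.1°.

θ_min ≈ 24.1°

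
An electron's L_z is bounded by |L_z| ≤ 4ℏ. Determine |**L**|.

|L| = 2√5 ℏ ≈ 4.472ℏ

The maximum L_z equals lℏ, giving l = 4.
|L| = ℏ√(l(l+1)) = 2√5 ℏ.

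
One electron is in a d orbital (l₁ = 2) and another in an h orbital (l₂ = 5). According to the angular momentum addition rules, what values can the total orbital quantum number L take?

The total orbital quantum number L ranges from |l₁ − l₂| to l₁ + l₂ in integer steps.
Allowed values: L = 3, 4, 5, 6, 7.

L = 3, 4, 5, 6, 7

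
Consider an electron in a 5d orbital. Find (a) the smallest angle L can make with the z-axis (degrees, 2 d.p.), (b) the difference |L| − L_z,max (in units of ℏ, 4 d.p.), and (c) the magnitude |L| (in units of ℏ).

θ_min ≈ 35.26°; |L|−L_z,max ≈ 0.4495ℏ; |L| = √6 ℏ ≈ 2.449ℏ

For 5d, l = 2.
cos θ_min = 2/√6, so θ_min ≈ 35.26°.
|L| − L_z,max = (√6 − 2)ℏ ≈ 0.4495ℏ.
|L| = ℏ√(2·3) = √6 ℏ ≈ 2.449ℏ.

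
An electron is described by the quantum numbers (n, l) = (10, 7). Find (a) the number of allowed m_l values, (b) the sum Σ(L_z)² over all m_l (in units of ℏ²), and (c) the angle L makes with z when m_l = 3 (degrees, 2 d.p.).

15 values; Σ(L_z)² = 280 ℏ²; θ(m_l=3) ≈ 66.37°

There are 2l+1 = 15 values of m_l.
Σ m_l² = 280, so Σ(L_z)² = 280 ℏ².
For m_l = 3: cos θ = 3/√56, θ ≈ 66.37°.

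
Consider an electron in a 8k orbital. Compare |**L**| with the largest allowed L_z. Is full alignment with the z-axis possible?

No: L_z,max = 7ℏ < |L| = 2√14 ℏ ≈ 7.483ℏ

For 8k, l = 7.
|L| = 2√14 ℏ ≈ 7.4833ℏ, while L_z,max = lℏ = 7ℏ.
Since |L| > L_z,max, the vector can never point exactly along z; the closest it comes is θ_min = arccos(7/√56) ≈ 20.7°.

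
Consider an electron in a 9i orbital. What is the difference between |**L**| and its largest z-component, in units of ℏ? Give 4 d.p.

The 9i subshell has l = 6.
|L| = √42 ℏ ≈ 6.4807ℏ, while L_z,max = lℏ = 6ℏ.
The difference is (√42 − 6)ℏ ≈ 0.4807ℏ.

|L| − L_z,max ≈ 0.4807ℏ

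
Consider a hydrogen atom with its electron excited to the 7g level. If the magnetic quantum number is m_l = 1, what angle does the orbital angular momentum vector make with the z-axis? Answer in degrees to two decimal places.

θ ≈ 77.08°

The 7g level has l = 4.
|L| = ℏ√(l(l+1)) = 2√5 ℏ.
L_z = m_l ℏ = 1ℏ.
cos θ = L_z/|L| = 1/√20, so θ ≈ 77.08°.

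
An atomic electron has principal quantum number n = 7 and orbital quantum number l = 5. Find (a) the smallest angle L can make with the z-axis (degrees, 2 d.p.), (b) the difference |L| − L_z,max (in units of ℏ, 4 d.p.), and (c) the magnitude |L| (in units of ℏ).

cos θ_min = 5/√30, so θ_min ≈ 24.09°.
|L| − L_z,max = (√30 − 5)ℏ ≈ 0.4772ℏ.
|L| = ℏ√(5·6) = √30 ℏ ≈ 5.477ℏ.

θ_min ≈ 24.09°; |L|−L_z,max ≈ 0.4772ℏ; |L| = √30 ℏ ≈ 5.477ℏ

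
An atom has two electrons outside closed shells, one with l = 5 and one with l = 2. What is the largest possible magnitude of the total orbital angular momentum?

|L_tot|_max = 2√14 ℏ ≈ 7.483ℏ

The total orbital quantum number L ranges from |l₁ − l₂| to l₁ + l₂ in integer steps.
So L can be 3, 4, 5, 6, 7.
The largest magnitude corresponds to L = 7: |L_tot| = ℏ√(7·8) = 2√14 ℏ.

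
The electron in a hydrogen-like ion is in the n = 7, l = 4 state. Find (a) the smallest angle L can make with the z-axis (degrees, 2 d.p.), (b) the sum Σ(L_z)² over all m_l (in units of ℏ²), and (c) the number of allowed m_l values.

θ_min ≈ 26.57°; Σ(L_z)² = 60 ℏ²; 9 values

cos θ_min = 4/√20, so θ_min ≈ 26.57°.
Σ m_l² = 60, so Σ(L_z)² = 60 ℏ².
There are 2l+1 = 9 values of m_l.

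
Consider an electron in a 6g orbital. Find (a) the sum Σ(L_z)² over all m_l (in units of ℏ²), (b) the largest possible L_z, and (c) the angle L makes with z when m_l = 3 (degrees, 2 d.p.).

The 6g subshell has l = 4.
Σ m_l² = 60, so Σ(L_z)² = 60 ℏ².
L_z,max = lℏ = 4ℏ.
For m_l = 3: cos θ = 3/√20, θ ≈ 47.87°.

Σ(L_z)² = 60 ℏ²; L_z,max = 4ℏ; θ(m_l=3) ≈ 47.87°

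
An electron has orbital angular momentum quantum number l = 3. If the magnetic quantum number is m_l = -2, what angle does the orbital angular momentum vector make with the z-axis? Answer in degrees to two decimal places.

θ ≈ 125.26°

|L|² = l(l+1)ℏ² = 12ℏ², so |L| = 2√3 ℏ.
L_z = m_l ℏ = −2ℏ.
cos θ = L_z/|L| = -2/√12, so θ ≈ 125.26°.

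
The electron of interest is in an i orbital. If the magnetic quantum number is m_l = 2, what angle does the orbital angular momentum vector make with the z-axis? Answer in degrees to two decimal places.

An i state has l = 6.
|L|² = l(l+1)ℏ² = 42ℏ², so |L| = √42 ℏ.
L_z = m_l ℏ = 2ℏ.
cos θ = L_z/|L| = 2/√42, so θ ≈ 72.02°.

θ ≈ 72.02°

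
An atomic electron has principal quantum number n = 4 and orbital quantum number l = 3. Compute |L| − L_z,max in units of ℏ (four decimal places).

|L| = 2√3 ℏ ≈ 3.4641ℏ, while L_z,max = lℏ = 3ℏ.
The difference is (2√3 − 3)ℏ ≈ 0.4641ℏ.

|L| − L_z,max ≈ 0.4641ℏ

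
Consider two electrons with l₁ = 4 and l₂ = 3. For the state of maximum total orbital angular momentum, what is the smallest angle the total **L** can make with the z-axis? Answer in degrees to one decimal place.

L runs from |4 − 3| = 1 to 4 + 3 = 7.
So L can be 1, 2, 3, 4, 5, 6, 7.
The maximum is L = 7, with |L_tot| = ℏ√(7·8) = 2√14 ℏ.
The minimum angle with z is arccos(7/√56) ≈ 20.7°.

θ_min ≈ 20.7°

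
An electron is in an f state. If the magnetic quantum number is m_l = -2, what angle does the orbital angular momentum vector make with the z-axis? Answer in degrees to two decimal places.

The letter f corresponds to l = 3.
|L| = √(l(l+1)) ℏ = 2√3 ℏ.
L_z = m_l ℏ = −2ℏ.
cos θ = L_z/|L| = -2/√12, so θ ≈ 125.26°.

θ ≈ 125.26°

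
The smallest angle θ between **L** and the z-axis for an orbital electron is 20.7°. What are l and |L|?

cos θ_min = l/√(l(l+1)) = √(l/(l+1)), so l/(l+1) = cos²(20.7°) = 0.8751.
l = cos²θ/sin²θ ≈ 7.
Then |L| = ℏ√(7·8) = 2√14 ℏ.

l = 7, |L| = 2√14 ℏ ≈ 7.483ℏ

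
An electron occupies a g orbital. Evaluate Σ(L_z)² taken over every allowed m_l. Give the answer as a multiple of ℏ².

A g state has l = 4.
The allowed m_l values are -4, -3, -2, -1, 0, 1, 2, 3, 4.
Σ m_l² = l(l+1)(2l+1)/3 = 4·5·9/3 = 60.

Σ(L_z)² = 60 ℏ²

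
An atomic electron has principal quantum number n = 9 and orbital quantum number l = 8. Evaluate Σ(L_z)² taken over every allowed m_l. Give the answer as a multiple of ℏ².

Σ(L_z)² = 408 ℏ²

The allowed m_l values are -8, -7, -6, -5, -4, -3, -2, -1, 0, 1, 2, 3, 4, 5, 6, 7, 8.
Σ m_l² = l(l+1)(2l+1)/3 = 8·9·17/3 = 408.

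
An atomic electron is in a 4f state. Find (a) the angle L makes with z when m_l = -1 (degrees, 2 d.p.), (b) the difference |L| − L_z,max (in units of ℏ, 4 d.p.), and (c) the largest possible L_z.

The 4f subshell has l = 3.
For m_l = -1: cos θ = -1/√12, θ ≈ 106.78°.
|L| − L_z,max = (2√3 − 3)ℏ ≈ 0.4641ℏ.
L_z,max = lℏ = 3ℏ.

θ(m_l=-1) ≈ 106.78°; |L|−L_z,max ≈ 0.4641ℏ; L_z,max = 3ℏ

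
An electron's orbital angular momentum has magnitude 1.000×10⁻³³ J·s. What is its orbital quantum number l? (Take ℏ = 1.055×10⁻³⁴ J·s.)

|L|/ℏ = (1.000×10⁻³³)/(1.055×10⁻³⁴) ≈ 9.479.
(|L|/ℏ)² = l(l+1) ≈ 89.85 ⇒ l = 9.

l = 9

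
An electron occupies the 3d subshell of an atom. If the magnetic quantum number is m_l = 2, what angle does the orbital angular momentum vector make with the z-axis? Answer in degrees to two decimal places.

θ ≈ 35.26°

The 3d subshell has l = 2.
|L| = √(l(l+1)) ℏ = √6 ℏ.
L_z = m_l ℏ = 2ℏ.
cos θ = L_z/|L| = 2/√6, so θ ≈ 35.26°.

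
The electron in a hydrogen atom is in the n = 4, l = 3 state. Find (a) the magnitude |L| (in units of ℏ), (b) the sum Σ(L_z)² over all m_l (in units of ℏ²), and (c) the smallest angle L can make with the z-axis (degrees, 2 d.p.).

|L| = ℏ√(3·4) = 2√3 ℏ ≈ 3.464ℏ.
Σ m_l² = 28, so Σ(L_z)² = 28 ℏ².
cos θ_min = 3/√12, so θ_min ≈ 30.00°.

|L| = 2√3 ℏ ≈ 3.464ℏ; Σ(L_z)² = 28 ℏ²; θ_min ≈ 30.00°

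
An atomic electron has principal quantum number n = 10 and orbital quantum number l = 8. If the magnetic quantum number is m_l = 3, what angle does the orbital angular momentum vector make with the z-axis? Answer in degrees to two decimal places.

|L| = ℏ√(l(l+1)) = 6√2 ℏ.
L_z = m_l ℏ = 3ℏ.
cos θ = L_z/|L| = 3/√72, so θ ≈ 69.30°.

θ ≈ 69.30°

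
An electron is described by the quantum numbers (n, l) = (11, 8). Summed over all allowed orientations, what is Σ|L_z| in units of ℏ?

Σ|L_z| = 72 ℏ

The allowed m_l values are -8, -7, -6, -5, -4, -3, -2, -1, 0, 1, 2, 3, 4, 5, 6, 7, 8.
Σ|m_l| = 2(1+2+…+8) = 72.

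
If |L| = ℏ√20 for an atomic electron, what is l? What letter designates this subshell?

l = 4 (g orbital)

|L| = ℏ√(l(l+1)), so l(l+1) = 20.
Solving: l = 4.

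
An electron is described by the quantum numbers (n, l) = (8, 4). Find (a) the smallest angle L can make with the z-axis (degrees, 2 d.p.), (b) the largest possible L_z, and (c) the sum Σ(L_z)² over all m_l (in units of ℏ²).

θ_min ≈ 26.57°; L_z,max = 4ℏ; Σ(L_z)² = 60 ℏ²

cos θ_min = 4/√20, so θ_min ≈ 26.57°.
L_z,max = lℏ = 4ℏ.
Σ m_l² = 60, so Σ(L_z)² = 60 ℏ².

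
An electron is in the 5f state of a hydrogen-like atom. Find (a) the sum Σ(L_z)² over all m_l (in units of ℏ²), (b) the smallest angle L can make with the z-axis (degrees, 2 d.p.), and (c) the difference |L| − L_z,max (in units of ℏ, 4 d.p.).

For 5f, l = 3.
Σ m_l² = 28, so Σ(L_z)² = 28 ℏ².
cos θ_min = 3/√12, so θ_min ≈ 30.00°.
|L| − L_z,max = (2√3 − 3)ℏ ≈ 0.4641ℏ.

Σ(L_z)² = 28 ℏ²; θ_min ≈ 30.00°; |L|−L_z,max ≈ 0.4641ℏ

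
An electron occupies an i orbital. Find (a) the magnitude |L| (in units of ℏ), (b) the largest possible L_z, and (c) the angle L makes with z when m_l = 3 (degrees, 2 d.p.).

|L| = √42 ℏ ≈ 6.481ℏ; L_z,max = 6ℏ; θ(m_l=3) ≈ 62.42°

The letter i corresponds to l = 6.
|L| = ℏ√(6·7) = √42 ℏ ≈ 6.481ℏ.
L_z,max = lℏ = 6ℏ.
For m_l = 3: cos θ = 3/√42, θ ≈ 62.42°.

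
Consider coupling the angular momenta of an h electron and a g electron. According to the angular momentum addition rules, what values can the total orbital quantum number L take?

L runs from |5 − 4| = 1 to 5 + 4 = 9.
So L can be 1, 2, 3, 4, 5, 6, 7, 8, 9.

L = 1, 2, 3, 4, 5, 6, 7, 8, 9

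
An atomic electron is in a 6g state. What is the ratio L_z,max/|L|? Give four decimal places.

For 6g, l = 4.
|L| = 2√5 ℏ ≈ 4.4721ℏ, while L_z,max = lℏ = 4ℏ.
L_z,max/|L| = 4/√20 = 0.8944.

L_z,max/|L| = 0.8944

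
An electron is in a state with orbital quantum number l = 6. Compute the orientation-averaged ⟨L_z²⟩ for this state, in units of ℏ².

The allowed m_l values are -6, -5, -4, -3, -2, -1, 0, 1, 2, 3, 4, 5, 6.
Average of L_z² over 13 states: 182/13 ℏ² = 14 ℏ².

⟨L_z²⟩ = 14 ℏ²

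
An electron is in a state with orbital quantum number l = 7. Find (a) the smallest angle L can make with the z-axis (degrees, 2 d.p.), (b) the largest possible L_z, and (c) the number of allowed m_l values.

cos θ_min = 7/√56, so θ_min ≈ 20.70°.
L_z,max = lℏ = 7ℏ.
There are 2l+1 = 15 values of m_l.

θ_min ≈ 20.70°; L_z,max = 7ℏ; 15 values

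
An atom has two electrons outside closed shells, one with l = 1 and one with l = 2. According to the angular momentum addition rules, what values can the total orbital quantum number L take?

L = 1, 2, 3

Angular momentum addition gives L = |l₁ − l₂|, …, l₁ + l₂.
Allowed values: L = 1, 2, 3.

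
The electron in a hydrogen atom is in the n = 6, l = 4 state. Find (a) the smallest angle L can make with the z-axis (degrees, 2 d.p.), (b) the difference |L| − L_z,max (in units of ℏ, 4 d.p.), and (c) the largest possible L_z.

cos θ_min = 4/√20, so θ_min ≈ 26.57°.
|L| − L_z,max = (2√5 − 4)ℏ ≈ 0.4721ℏ.
L_z,max = lℏ = 4ℏ.

θ_min ≈ 26.57°; |L|−L_z,max ≈ 0.4721ℏ; L_z,max = 4ℏ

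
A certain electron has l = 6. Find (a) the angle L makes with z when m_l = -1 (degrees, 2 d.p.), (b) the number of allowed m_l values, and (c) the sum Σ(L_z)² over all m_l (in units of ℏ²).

θ(m_l=-1) ≈ 98.88°; 13 values; Σ(L_z)² = 182 ℏ²

For m_l = -1: cos θ = -1/√42, θ ≈ 98.88°.
There are 2l+1 = 13 values of m_l.
Σ m_l² = 182, so Σ(L_z)² = 182 ℏ².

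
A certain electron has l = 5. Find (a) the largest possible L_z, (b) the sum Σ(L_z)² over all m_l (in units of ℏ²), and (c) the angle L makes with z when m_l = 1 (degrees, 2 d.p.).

L_z,max = lℏ = 5ℏ.
Σ m_l² = 110, so Σ(L_z)² = 110 ℏ².
For m_l = 1: cos θ = 1/√30, θ ≈ 79.48°.

L_z,max = 5ℏ; Σ(L_z)² = 110 ℏ²; θ(m_l=1) ≈ 79.48°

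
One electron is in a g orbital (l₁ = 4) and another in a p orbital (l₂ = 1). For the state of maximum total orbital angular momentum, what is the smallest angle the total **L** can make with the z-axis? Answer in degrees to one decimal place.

Angular momentum addition gives L = |l₁ − l₂|, …, l₁ + l₂.
L ∈ {3, 4, 5}.
The maximum is L = 5, with |L_tot| = ℏ√(5·6) = √30 ℏ.
The minimum angle with z is arccos(5/√30) ≈ 24.1°.

θ_min ≈ 24.1°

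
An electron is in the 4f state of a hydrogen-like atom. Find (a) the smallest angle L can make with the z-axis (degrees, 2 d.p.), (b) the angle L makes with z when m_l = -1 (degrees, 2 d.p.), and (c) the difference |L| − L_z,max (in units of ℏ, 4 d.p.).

4f means n = 4, l = 3.
cos θ_min = 3/√12, so θ_min ≈ 30.00°.
For m_l = -1: cos θ = -1/√12, θ ≈ 106.78°.
|L| − L_z,max = (2√3 − 3)ℏ ≈ 0.4641ℏ.

θ_min ≈ 30.00°; θ(m_l=-1) ≈ 106.78°; |L|−L_z,max ≈ 0.4641ℏ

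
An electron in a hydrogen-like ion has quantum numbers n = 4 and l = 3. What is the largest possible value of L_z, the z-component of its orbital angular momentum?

L_z = m_l ℏ with m_l ∈ {−3, …, 3}; the maximum is m_l = 3.

L_z,max = 3ℏ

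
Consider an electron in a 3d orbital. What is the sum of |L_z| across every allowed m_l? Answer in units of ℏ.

3d means n = 3, l = 2.
The allowed m_l values are -2, -1, 0, 1, 2.
Σ|m_l| = 2·2(2+1)/2 = 6.

Σ|L_z| = 6 ℏ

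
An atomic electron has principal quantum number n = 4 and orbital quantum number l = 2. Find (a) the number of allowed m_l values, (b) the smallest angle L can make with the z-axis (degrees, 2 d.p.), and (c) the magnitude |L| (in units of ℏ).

There are 2l+1 = 5 values of m_l.
cos θ_min = 2/√6, so θ_min ≈ 35.26°.
|L| = ℏ√(2·3) = √6 ℏ ≈ 2.449ℏ.

5 values; θ_min ≈ 35.26°; |L| = √6 ℏ ≈ 2.449ℏ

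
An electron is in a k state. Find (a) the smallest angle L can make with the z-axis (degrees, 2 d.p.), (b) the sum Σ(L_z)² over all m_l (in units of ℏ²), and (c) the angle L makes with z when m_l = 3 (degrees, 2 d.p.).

For a k orbital, l = 7.
cos θ_min = 7/√56, so θ_min ≈ 20.70°.
Σ m_l² = 280, so Σ(L_z)² = 280 ℏ².
For m_l = 3: cos θ = 3/√56, θ ≈ 66.37°.

θ_min ≈ 20.70°; Σ(L_z)² = 280 ℏ²; θ(m_l=3) ≈ 66.37°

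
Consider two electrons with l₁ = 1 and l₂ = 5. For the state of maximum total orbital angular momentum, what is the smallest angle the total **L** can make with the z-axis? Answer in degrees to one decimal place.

θ_min ≈ 22.2°

Angular momentum addition gives L = |l₁ − l₂|, …, l₁ + l₂.
So L can be 4, 5, 6.
The maximum is L = 6, with |L_tot| = ℏ√(6·7) = √42 ℏ.
The minimum angle with z is arccos(6/√42) ≈ 22.2°.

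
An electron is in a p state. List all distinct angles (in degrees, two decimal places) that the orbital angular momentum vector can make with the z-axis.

θ ∈ {45.00°, 90.00°, 135.00°}

The letter p corresponds to l = 1.
|L| = ℏ√(l(l+1)) = √2 ℏ.
cos θ = m_l/√2 for each m_l ∈ {-1, 0, 1}.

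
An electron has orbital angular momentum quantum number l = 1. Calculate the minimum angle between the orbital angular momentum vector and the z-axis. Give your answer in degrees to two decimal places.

|L|² = l(l+1)ℏ² = 2ℏ², so |L| = √2 ℏ.
The smallest angle corresponds to the largest L_z, i.e. m_l = l = 1, giving L_z = 1ℏ.
cos θ_min = 1/√2, so θ_min ≈ 45.00°.

θ_min ≈ 45.00°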